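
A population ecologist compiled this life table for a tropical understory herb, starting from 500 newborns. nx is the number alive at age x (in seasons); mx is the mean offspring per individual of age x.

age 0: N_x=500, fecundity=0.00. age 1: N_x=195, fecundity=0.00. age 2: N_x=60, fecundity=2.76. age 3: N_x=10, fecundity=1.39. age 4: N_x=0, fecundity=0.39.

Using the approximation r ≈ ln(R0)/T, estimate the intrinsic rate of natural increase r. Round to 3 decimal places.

-0.493

lx = nx/n0 = nx/500: 1, 0.39, 0.12, 0.02, 0
R0 = Σ lx·mx = 0 + 0 + 0.3312 + 0.0278 + 0 = 0.359
Σ x·lx·mx = 0.7458; T = 0.7458/0.359 = 2.07744…
r ≈ ln(R0)/T = ln(0.359)/2.07744… = -0.49312… → -0.493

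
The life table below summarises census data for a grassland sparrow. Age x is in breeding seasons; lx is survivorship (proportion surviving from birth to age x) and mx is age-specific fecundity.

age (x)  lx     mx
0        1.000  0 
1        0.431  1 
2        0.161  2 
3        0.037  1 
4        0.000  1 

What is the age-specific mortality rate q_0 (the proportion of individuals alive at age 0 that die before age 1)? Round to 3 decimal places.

q_0 = (l_0 − l_1) / l_0 = (1 − 0.431) / 1
     = 0.569 / 1 = 0.569 → 0.569

0.569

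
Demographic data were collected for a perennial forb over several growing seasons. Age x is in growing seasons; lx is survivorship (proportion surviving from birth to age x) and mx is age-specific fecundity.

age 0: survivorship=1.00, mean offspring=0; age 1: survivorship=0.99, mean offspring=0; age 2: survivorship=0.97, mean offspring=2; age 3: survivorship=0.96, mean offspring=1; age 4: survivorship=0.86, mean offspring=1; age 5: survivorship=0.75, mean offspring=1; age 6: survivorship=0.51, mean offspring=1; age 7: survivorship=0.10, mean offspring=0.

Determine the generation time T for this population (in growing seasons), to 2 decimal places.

3.39

lx·mx: 0, 0, 1.94, 0.96, 0.86, 0.75, 0.51, 0 → R0 = 5.02
x·lx·mx: 0, 0, 3.88, 2.88, 3.44, 3.75, 3.06, 0 → Σ = 17.01
T = 17.01 / 5.02 = 3.388446… → 3.39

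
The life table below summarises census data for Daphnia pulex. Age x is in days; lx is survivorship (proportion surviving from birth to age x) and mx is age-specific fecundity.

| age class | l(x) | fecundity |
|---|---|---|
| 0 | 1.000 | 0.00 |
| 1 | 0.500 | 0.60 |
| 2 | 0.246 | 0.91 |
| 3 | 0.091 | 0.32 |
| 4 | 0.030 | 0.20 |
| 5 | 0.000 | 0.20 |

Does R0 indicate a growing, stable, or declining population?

R0 = Σ lx·mx = 0 + 0.3 + 0.22386 + 0.02912 + 0.006 + 0 = 0.55898
R0 < 1, so the population is declining.

declining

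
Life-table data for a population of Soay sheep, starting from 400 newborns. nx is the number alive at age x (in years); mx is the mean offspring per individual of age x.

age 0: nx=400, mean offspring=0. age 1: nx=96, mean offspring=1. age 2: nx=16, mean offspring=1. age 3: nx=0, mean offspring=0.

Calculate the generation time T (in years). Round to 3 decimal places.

lx = nx/n0 = nx/400: 1, 0.24, 0.04, 0
lx·mx: 0, 0.24, 0.04, 0 → R0 = 0.28
x·lx·mx: 0, 0.24, 0.08, 0 → Σ = 0.32
T = 0.32 / 0.28 = 1.142857… → 1.143

1.143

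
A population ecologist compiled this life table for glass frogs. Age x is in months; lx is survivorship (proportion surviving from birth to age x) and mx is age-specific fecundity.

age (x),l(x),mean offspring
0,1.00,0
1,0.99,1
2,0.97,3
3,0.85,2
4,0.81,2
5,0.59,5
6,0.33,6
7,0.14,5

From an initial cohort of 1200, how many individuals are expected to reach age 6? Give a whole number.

Expected survivors = N0 · l_6 = 1200 × 0.33 = 396 → 396

396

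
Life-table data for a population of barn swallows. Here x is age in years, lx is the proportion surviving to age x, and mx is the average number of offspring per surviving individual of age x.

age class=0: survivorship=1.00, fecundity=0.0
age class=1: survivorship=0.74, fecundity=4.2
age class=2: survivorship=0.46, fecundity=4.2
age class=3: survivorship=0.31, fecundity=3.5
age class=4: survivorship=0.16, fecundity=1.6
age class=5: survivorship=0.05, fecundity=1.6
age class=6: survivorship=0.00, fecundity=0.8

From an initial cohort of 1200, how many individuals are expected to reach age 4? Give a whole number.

192

Expected survivors = N0 · l_4 = 1200 × 0.16 = 192 → 192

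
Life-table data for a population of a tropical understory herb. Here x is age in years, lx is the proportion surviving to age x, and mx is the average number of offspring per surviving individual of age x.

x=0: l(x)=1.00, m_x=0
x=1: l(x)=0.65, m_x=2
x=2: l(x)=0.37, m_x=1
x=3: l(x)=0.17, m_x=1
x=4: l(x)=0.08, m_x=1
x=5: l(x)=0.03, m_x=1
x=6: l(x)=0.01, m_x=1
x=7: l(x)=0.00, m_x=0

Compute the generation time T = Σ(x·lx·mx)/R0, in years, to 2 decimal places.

1.57

lx·mx: 0, 1.3, 0.37, 0.17, 0.08, 0.03, 0.01, 0 → R0 = 1.96
x·lx·mx: 0, 1.3, 0.74, 0.51, 0.32, 0.15, 0.06, 0 → Σ = 3.08
T = 3.08 / 1.96 = 1.571429… → 1.57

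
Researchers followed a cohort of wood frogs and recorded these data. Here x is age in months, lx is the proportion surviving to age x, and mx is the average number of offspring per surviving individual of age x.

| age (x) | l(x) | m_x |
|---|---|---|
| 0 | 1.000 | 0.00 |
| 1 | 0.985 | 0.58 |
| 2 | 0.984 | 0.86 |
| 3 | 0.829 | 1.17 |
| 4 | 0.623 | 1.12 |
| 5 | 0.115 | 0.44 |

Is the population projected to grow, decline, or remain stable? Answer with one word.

R0 = Σ lx·mx = 0 + 0.5713 + 0.84624 + 0.96993 + 0.69776 + 0.0506 = 3.13583
R0 > 1, so the population is growing.

growing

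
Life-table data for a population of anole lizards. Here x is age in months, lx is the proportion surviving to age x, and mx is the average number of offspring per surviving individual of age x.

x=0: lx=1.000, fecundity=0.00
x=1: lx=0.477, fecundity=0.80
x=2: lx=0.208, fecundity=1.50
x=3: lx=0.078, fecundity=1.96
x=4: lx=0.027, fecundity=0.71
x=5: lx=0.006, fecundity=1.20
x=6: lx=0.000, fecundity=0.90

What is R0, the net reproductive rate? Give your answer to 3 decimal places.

lx·mx by age: 0, 0.3816, 0.312, 0.15288, 0.01917, 0.0072, 0
R0 = Σ lx·mx = 0.87285 → 0.873

0.873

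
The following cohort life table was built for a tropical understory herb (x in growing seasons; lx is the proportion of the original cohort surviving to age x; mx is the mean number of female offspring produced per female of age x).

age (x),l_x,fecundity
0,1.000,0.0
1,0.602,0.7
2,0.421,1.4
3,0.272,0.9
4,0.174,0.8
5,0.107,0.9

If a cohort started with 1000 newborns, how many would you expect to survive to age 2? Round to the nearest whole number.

421

Expected survivors = N0 · l_2 = 1000 × 0.421 = 421 → 421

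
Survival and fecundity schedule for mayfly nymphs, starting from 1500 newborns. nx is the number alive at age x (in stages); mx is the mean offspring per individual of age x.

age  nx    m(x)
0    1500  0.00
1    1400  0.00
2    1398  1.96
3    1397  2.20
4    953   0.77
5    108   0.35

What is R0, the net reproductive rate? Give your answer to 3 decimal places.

lx = nx/n0 = nx/1500: 1, 0.93333…, 0.932, 0.93133…, 0.63533…, 0.072
lx·mx by age: 0, 0, 1.82672, 2.048933…, 0.489207…, 0.0252
R0 = Σ lx·mx = 4.39006… → 4.390

4.390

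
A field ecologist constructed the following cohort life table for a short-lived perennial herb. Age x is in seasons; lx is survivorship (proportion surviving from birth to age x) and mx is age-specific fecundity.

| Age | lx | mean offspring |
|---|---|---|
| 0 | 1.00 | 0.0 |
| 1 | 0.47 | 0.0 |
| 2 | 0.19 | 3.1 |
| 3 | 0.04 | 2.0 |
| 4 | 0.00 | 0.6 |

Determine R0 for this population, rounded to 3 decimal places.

0.669

lx·mx by age: 0, 0, 0.589, 0.08, 0
R0 = Σ lx·mx = 0.669 → 0.669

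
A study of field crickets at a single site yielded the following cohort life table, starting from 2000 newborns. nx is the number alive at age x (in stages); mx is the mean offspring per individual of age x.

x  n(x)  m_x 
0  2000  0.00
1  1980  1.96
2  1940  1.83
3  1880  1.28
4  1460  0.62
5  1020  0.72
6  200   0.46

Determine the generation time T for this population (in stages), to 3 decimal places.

2.251

lx = nx/n0 = nx/2000: 1, 0.99, 0.97, 0.94, 0.73, 0.51, 0.1
lx·mx: 0, 1.9404, 1.7751, 1.2032, 0.4526, 0.3672, 0.046 → R0 = 5.7845
x·lx·mx: 0, 1.9404, 3.5502, 3.6096, 1.8104, 1.836, 0.276 → Σ = 13.0226
T = 13.0226 / 5.7845 = 2.251292… → 2.251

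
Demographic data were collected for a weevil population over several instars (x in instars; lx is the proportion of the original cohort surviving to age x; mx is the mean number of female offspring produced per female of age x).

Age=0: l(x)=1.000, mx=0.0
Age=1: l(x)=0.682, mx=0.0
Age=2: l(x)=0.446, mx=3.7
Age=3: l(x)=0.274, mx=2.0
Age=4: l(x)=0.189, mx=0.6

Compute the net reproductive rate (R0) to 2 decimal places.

2.31

lx·mx by age: 0, 0, 1.6502, 0.548, 0.1134
R0 = Σ lx·mx = 2.3116 → 2.31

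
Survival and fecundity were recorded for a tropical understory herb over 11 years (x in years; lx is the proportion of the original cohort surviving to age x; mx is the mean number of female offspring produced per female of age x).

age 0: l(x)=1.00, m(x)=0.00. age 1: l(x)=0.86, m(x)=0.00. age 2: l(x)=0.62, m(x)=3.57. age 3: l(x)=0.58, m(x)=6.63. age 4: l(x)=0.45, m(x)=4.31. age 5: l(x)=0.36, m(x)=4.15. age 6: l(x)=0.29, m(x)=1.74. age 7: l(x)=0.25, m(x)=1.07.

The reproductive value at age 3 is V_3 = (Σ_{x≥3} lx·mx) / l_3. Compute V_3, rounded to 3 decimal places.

lx·mx for x ≥ 3: 3.8454, 1.9395, 1.494, 0.5046, 0.2675 → sum = 8.051
V_3 = 8.051 / l_3 = 8.051 / 0.58 = 13.881034… → 13.881

13.881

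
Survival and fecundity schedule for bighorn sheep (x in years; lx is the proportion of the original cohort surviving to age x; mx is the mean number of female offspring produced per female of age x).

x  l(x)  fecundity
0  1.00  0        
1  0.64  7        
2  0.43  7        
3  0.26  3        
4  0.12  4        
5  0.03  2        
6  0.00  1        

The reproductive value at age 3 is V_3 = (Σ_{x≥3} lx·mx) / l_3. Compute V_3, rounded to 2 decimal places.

lx·mx for x ≥ 3: 0.78, 0.48, 0.06, 0 → sum = 1.32
V_3 = 1.32 / l_3 = 1.32 / 0.26 = 5.076923… → 5.08

5.08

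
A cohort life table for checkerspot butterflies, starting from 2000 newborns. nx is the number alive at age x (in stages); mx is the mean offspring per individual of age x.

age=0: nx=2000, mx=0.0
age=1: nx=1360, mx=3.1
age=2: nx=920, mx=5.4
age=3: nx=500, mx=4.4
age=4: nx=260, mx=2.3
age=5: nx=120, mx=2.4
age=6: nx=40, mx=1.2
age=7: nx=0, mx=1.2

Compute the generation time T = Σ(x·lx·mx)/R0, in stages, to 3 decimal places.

lx = nx/n0 = nx/2000: 1, 0.68, 0.46, 0.25, 0.13, 0.06, 0.02, 0
lx·mx: 0, 2.108, 2.484, 1.1, 0.299, 0.144, 0.024, 0 → R0 = 6.159
x·lx·mx: 0, 2.108, 4.968, 3.3, 1.196, 0.72, 0.144, 0 → Σ = 12.436
T = 12.436 / 6.159 = 2.019159… → 2.019

2.019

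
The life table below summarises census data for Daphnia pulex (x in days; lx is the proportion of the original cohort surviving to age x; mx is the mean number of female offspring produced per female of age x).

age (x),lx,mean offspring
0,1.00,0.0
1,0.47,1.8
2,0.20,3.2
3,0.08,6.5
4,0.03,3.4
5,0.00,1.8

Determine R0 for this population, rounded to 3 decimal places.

2.108

lx·mx by age: 0, 0.846, 0.64, 0.52, 0.102, 0
R0 = Σ lx·mx = 2.108 → 2.108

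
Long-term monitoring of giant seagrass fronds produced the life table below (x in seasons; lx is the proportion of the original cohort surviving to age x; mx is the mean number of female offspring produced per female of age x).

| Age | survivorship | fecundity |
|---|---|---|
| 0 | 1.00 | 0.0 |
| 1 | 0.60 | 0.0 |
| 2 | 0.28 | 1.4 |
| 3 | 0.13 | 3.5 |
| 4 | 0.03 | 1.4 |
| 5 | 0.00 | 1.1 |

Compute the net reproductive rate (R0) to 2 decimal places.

0.89

lx·mx by age: 0, 0, 0.392, 0.455, 0.042, 0
R0 = Σ lx·mx = 0.889 → 0.89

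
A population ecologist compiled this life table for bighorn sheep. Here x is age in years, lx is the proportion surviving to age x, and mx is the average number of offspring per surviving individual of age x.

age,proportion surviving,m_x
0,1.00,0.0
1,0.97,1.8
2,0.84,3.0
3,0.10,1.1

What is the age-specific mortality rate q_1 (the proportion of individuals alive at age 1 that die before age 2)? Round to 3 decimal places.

0.134

q_1 = (l_1 − l_2) / l_1 = (0.97 − 0.84) / 0.97
     = 0.13 / 0.97 = 0.134021… → 0.134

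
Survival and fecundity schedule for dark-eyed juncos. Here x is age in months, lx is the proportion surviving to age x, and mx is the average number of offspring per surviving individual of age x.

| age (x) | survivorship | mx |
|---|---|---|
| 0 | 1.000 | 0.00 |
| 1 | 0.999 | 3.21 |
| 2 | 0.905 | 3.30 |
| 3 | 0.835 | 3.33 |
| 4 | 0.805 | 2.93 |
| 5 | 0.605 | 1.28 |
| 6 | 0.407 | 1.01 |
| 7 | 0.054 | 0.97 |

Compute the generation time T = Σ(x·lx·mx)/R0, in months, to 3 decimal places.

2.678

lx·mx: 0, 3.20679, 2.9865, 2.78055, 2.35865, 0.7744, 0.41107, 0.05238 → R0 = 12.57034
x·lx·mx: 0, 3.20679, 5.973, 8.34165, 9.4346, 3.872, 2.46642, 0.36666 → Σ = 33.66112
T = 33.66112 / 12.57034 = 2.677821… → 2.678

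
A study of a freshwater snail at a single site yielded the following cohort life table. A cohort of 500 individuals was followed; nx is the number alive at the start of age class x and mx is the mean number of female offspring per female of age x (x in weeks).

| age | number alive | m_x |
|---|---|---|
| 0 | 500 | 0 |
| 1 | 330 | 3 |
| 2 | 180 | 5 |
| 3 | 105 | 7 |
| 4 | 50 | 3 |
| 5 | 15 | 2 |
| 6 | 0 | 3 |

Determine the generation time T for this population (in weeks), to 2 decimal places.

lx = nx/n0 = nx/500: 1, 0.66, 0.36, 0.21, 0.1, 0.03, 0
lx·mx: 0, 1.98, 1.8, 1.47, 0.3, 0.06, 0 → R0 = 5.61
x·lx·mx: 0, 1.98, 3.6, 4.41, 1.2, 0.3, 0 → Σ = 11.49
T = 11.49 / 5.61 = 2.048128… → 2.05

2.05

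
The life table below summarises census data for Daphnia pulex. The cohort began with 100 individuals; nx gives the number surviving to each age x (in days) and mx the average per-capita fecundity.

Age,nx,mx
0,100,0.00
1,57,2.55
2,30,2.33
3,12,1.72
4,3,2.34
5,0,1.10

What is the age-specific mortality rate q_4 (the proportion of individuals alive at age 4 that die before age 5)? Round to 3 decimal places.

1.000

lx = nx/n0 = nx/100: 1, 0.57, 0.3, 0.12, 0.03, 0
q_4 = (l_4 − l_5) / l_4 = (0.03 − 0) / 0.03
     = 0.03 / 0.03 = 1 → 1.000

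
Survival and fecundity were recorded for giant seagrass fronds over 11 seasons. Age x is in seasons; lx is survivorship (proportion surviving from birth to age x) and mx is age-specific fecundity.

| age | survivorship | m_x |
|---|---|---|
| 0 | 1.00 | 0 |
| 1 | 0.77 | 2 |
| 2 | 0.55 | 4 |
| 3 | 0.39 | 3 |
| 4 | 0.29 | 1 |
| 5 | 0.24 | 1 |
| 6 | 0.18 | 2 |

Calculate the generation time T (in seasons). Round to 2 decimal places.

lx·mx: 0, 1.54, 2.2, 1.17, 0.29, 0.24, 0.36 → R0 = 5.8
x·lx·mx: 0, 1.54, 4.4, 3.51, 1.16, 1.2, 2.16 → Σ = 13.97
T = 13.97 / 5.8 = 2.408621… → 2.41

2.41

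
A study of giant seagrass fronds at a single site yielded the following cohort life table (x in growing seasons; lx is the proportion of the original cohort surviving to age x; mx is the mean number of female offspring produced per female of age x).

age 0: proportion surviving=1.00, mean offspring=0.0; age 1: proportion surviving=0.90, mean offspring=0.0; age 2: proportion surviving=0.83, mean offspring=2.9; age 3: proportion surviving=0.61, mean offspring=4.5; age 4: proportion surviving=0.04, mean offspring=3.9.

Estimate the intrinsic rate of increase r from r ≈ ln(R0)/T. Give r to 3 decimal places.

R0 = Σ lx·mx = 0 + 0 + 2.407 + 2.745 + 0.156 = 5.308
Σ x·lx·mx = 13.673; T = 13.673/5.308 = 2.57592…
r ≈ ln(R0)/T = ln(5.308)/2.57592… = 0.64801… → 0.648

0.648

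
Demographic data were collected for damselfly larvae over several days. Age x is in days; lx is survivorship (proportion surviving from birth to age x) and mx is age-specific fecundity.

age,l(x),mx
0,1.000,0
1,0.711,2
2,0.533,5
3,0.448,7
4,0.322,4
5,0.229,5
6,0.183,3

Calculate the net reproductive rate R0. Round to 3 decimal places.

10.205

lx·mx by age: 0, 1.422, 2.665, 3.136, 1.288, 1.145, 0.549
R0 = Σ lx·mx = 10.205 → 10.205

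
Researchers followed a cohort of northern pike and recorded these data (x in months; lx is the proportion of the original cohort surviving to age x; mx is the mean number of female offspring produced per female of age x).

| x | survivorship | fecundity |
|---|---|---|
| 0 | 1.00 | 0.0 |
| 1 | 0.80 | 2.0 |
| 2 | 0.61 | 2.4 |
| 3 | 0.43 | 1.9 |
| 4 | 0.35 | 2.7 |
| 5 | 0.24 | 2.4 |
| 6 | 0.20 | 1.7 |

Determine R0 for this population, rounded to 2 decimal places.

5.74

lx·mx by age: 0, 1.6, 1.464, 0.817, 0.945, 0.576, 0.34
R0 = Σ lx·mx = 5.742 → 5.74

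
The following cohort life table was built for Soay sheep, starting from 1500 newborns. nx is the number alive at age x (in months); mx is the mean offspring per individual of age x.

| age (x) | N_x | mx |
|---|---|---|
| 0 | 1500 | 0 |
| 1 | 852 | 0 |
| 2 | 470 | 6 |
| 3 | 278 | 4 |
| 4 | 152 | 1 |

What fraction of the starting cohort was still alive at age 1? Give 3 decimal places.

l_1 = n_1/n_0 = 852/1500 = 0.568 → 0.568

0.568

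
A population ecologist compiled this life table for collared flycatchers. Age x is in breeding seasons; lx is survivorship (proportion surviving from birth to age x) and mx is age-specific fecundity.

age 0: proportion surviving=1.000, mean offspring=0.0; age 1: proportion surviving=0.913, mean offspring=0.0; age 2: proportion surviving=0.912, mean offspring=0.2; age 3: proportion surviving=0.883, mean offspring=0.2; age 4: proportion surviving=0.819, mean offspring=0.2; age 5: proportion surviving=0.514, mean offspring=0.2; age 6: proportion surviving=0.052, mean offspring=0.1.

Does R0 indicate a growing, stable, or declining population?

declining

R0 = Σ lx·mx = 0 + 0 + 0.1824 + 0.1766 + 0.1638 + 0.1028 + 0.0052 = 0.6308
R0 < 1, so the population is declining.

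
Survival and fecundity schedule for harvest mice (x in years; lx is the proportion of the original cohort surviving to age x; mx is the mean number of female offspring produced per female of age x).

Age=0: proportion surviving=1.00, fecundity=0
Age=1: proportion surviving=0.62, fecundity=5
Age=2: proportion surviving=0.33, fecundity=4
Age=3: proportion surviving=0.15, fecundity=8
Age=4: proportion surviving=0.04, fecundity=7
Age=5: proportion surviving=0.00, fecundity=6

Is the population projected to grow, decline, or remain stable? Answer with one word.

R0 = Σ lx·mx = 0 + 3.1 + 1.32 + 1.2 + 0.28 + 0 = 5.9
R0 > 1, so the population is growing.

growing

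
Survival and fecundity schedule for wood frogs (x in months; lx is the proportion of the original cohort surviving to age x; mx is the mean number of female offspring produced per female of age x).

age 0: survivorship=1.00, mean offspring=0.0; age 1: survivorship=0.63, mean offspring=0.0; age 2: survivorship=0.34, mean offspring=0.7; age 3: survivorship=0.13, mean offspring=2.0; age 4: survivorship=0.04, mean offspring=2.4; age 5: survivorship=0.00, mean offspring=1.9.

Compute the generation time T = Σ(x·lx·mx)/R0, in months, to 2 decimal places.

lx·mx: 0, 0, 0.238, 0.26, 0.096, 0 → R0 = 0.594
x·lx·mx: 0, 0, 0.476, 0.78, 0.384, 0 → Σ = 1.64
T = 1.64 / 0.594 = 2.760943… → 2.76

2.76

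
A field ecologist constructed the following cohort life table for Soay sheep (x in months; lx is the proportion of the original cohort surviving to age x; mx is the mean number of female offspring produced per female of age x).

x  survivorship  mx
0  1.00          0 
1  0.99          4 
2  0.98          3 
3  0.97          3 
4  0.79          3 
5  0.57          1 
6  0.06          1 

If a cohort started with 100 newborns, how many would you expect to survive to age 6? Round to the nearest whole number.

Expected survivors = N0 · l_6 = 100 × 0.06 = 6 → 6

6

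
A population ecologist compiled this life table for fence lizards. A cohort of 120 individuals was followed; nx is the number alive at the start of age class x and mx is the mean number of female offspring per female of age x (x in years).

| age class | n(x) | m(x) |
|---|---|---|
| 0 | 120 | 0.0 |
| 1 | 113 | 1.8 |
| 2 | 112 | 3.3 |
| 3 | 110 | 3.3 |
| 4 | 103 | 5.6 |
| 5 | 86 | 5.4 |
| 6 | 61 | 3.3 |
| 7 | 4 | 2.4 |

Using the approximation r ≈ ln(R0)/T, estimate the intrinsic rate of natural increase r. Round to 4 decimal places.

0.8005

lx = nx/n0 = nx/120: 1, 0.94167…, 0.93333…, 0.91667…, 0.85833…, 0.71667…, 0.50833…, 0.03333…
R0 = Σ lx·mx = 0 + 1.695… + 3.08… + 3.025… + 4.80667… + 3.87… + 1.6775… + 0.08… = 18.234167…
Σ x·lx·mx = 66.131667…; T = 66.131667…/18.234167… = 3.6268…
r ≈ ln(R0)/T = ln(18.234167…)/3.6268… = 0.800512… → 0.8005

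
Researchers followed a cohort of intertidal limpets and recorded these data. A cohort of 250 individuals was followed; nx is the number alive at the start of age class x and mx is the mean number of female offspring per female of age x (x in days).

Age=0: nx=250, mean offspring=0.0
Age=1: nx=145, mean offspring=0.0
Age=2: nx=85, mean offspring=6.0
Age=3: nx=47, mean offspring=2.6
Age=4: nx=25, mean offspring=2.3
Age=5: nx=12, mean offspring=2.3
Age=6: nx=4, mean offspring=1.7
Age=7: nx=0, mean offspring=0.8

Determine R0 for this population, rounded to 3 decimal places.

2.896

lx = nx/n0 = nx/250: 1, 0.58, 0.34, 0.188, 0.1, 0.048, 0.016, 0
lx·mx by age: 0, 0, 2.04, 0.4888, 0.23, 0.1104, 0.0272, 0
R0 = Σ lx·mx = 2.8964 → 2.896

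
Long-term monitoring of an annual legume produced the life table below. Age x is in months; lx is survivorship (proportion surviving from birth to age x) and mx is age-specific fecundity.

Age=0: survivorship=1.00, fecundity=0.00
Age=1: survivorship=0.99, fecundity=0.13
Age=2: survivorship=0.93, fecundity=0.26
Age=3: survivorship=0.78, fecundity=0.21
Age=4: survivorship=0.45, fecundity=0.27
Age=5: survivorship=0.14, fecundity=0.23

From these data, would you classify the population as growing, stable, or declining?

declining

R0 = Σ lx·mx = 0 + 0.1287 + 0.2418 + 0.1638 + 0.1215 + 0.0322 = 0.688
R0 < 1, so the population is declining.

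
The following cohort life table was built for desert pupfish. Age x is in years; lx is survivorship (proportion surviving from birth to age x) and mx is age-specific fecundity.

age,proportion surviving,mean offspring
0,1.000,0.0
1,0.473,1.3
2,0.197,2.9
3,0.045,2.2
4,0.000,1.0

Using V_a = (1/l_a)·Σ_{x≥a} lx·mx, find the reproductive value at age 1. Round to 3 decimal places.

lx·mx for x ≥ 1: 0.6149, 0.5713, 0.099, 0 → sum = 1.2852
V_1 = 1.2852 / l_1 = 1.2852 / 0.473 = 2.717125… → 2.717

2.717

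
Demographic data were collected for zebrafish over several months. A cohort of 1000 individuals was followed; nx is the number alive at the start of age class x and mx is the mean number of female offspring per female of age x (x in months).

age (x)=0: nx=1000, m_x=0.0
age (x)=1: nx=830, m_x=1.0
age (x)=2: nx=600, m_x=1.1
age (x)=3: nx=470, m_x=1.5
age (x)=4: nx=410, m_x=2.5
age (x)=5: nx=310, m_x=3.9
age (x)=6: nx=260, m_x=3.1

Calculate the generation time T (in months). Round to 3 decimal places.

3.676

lx = nx/n0 = nx/1000: 1, 0.83, 0.6, 0.47, 0.41, 0.31, 0.26
lx·mx: 0, 0.83, 0.66, 0.705, 1.025, 1.209, 0.806 → R0 = 5.235
x·lx·mx: 0, 0.83, 1.32, 2.115, 4.1, 6.045, 4.836 → Σ = 19.246
T = 19.246 / 5.235 = 3.676409… → 3.676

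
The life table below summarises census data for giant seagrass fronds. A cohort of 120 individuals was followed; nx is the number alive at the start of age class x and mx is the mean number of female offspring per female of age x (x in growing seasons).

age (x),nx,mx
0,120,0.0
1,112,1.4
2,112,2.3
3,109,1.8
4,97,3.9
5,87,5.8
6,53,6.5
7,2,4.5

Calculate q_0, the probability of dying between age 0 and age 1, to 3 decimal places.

lx = nx/n0 = nx/120: 1, 0.93333…, 0.93333…, 0.90833…, 0.80833…, 0.725, 0.44167…, 0.01667…
q_0 = (l_0 − l_1) / l_0 = (1 − 0.933333…) / 1
     = 0.066667… / 1 = 0.066667… → 0.067

0.067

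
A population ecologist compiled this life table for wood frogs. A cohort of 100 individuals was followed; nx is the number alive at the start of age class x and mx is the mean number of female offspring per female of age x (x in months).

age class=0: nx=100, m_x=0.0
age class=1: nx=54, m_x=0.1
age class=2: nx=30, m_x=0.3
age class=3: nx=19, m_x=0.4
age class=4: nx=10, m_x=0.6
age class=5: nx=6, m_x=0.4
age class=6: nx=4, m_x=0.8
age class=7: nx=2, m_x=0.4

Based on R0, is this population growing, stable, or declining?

lx = nx/n0 = nx/100: 1, 0.54, 0.3, 0.19, 0.1, 0.06, 0.04, 0.02
R0 = Σ lx·mx = 0 + 0.054 + 0.09 + 0.076 + 0.06 + 0.024 + 0.032 + 0.008 = 0.344
R0 < 1, so the population is declining.

declining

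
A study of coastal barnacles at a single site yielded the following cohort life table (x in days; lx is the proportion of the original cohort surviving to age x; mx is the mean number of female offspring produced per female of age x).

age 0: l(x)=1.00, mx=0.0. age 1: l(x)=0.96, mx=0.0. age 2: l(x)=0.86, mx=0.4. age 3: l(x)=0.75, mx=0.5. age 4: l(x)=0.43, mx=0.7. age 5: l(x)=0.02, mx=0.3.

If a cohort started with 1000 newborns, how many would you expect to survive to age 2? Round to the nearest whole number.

860

Expected survivors = N0 · l_2 = 1000 × 0.86 = 860 → 860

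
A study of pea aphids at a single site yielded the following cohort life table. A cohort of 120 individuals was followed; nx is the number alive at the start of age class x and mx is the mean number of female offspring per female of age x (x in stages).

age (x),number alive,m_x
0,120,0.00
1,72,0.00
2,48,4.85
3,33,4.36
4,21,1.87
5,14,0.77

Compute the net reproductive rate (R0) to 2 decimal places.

3.56

lx = nx/n0 = nx/120: 1, 0.6, 0.4, 0.275, 0.175, 0.11667…
lx·mx by age: 0, 0, 1.94, 1.199, 0.32725, 0.089833…
R0 = Σ lx·mx = 3.556083… → 3.56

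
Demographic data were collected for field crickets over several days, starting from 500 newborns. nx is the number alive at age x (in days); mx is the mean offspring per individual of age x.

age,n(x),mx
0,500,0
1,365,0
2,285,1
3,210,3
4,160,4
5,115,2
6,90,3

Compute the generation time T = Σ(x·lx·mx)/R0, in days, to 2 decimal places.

lx = nx/n0 = nx/500: 1, 0.73, 0.57, 0.42, 0.32, 0.23, 0.18
lx·mx: 0, 0, 0.57, 1.26, 1.28, 0.46, 0.54 → R0 = 4.11
x·lx·mx: 0, 0, 1.14, 3.78, 5.12, 2.3, 3.24 → Σ = 15.58
T = 15.58 / 4.11 = 3.790754… → 3.79

3.79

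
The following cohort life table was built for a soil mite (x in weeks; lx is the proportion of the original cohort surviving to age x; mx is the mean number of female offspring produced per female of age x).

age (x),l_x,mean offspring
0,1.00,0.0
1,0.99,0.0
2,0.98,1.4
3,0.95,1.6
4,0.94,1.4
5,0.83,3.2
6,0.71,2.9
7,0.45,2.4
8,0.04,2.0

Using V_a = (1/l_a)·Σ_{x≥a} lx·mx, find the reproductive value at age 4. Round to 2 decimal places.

7.65

lx·mx for x ≥ 4: 1.316, 2.656, 2.059, 1.08, 0.08 → sum = 7.191
V_4 = 7.191 / l_4 = 7.191 / 0.94 = 7.65 → 7.65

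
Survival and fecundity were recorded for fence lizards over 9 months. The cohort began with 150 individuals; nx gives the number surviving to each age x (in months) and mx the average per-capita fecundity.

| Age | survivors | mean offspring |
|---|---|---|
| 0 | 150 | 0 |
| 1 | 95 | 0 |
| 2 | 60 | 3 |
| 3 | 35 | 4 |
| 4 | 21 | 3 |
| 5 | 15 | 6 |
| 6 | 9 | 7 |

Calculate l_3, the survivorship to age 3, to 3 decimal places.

0.233

l_3 = n_3/n_0 = 35/150 = 0.233333… → 0.233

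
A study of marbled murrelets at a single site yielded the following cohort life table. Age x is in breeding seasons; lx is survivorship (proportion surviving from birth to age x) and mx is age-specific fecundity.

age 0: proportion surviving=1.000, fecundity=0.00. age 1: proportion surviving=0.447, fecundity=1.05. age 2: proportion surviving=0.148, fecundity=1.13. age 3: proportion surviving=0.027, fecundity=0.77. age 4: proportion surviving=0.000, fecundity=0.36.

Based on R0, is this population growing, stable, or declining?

declining

R0 = Σ lx·mx = 0 + 0.46935 + 0.16724 + 0.02079 + 0 = 0.65738
R0 < 1, so the population is declining.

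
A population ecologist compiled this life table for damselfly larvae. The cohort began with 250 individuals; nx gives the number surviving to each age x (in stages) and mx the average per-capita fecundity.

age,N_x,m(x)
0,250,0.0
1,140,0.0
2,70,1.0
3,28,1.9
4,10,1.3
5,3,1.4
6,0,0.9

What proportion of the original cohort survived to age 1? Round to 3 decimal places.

l_1 = n_1/n_0 = 140/250 = 0.56 → 0.560

0.560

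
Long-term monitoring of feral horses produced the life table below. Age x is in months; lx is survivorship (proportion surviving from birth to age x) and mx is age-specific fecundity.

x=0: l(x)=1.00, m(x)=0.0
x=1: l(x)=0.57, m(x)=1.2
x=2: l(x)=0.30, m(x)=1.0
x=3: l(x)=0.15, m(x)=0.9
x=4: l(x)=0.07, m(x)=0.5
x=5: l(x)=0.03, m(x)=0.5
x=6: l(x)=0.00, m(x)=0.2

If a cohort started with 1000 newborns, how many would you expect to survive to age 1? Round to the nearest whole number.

570

Expected survivors = N0 · l_1 = 1000 × 0.57 = 570 → 570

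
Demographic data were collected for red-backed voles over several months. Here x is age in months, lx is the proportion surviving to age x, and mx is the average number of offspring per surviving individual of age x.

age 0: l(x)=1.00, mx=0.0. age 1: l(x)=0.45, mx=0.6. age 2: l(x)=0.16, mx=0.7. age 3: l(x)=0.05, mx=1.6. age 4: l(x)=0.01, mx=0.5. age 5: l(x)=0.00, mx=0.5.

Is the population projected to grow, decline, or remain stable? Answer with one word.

declining

R0 = Σ lx·mx = 0 + 0.27 + 0.112 + 0.08 + 0.005 + 0 = 0.467
R0 < 1, so the population is declining.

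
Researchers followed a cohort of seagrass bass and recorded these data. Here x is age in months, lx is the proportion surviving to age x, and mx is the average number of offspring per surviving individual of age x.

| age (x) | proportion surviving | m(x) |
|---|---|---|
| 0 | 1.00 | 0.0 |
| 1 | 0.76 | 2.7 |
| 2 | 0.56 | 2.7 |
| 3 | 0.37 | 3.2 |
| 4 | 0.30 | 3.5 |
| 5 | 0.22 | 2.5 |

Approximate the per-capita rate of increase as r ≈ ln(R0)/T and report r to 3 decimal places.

0.753

R0 = Σ lx·mx = 0 + 2.052 + 1.512 + 1.184 + 1.05 + 0.55 = 6.348
Σ x·lx·mx = 15.578; T = 15.578/6.348 = 2.454…
r ≈ ln(R0)/T = ln(6.348)/2.454… = 0.75311… → 0.753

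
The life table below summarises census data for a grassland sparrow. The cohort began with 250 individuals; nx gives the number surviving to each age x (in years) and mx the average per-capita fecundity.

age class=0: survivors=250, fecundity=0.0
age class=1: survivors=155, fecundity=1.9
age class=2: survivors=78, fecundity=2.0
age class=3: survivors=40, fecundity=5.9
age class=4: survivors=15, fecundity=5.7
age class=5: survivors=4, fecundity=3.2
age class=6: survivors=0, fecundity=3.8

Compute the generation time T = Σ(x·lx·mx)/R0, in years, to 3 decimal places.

lx = nx/n0 = nx/250: 1, 0.62, 0.312, 0.16, 0.06, 0.016, 0
lx·mx: 0, 1.178, 0.624, 0.944, 0.342, 0.0512, 0 → R0 = 3.1392
x·lx·mx: 0, 1.178, 1.248, 2.832, 1.368, 0.256, 0 → Σ = 6.882
T = 6.882 / 3.1392 = 2.192278… → 2.192

2.192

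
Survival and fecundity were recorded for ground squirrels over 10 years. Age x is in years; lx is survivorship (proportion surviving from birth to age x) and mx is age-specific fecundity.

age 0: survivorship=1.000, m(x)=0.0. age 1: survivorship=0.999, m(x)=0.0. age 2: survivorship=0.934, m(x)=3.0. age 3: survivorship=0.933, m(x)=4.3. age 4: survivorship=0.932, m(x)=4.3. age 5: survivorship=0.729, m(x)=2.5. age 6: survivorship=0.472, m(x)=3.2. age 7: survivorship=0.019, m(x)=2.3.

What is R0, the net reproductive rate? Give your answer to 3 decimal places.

14.198

lx·mx by age: 0, 0, 2.802, 4.0119, 4.0076, 1.8225, 1.5104, 0.0437
R0 = Σ lx·mx = 14.1981 → 14.198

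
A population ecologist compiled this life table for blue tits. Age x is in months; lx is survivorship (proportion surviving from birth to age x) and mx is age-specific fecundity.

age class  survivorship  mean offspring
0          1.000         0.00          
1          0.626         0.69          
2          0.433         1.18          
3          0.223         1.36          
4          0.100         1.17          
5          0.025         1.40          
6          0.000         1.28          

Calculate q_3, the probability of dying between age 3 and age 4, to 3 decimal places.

0.552

q_3 = (l_3 − l_4) / l_3 = (0.223 − 0.1) / 0.223
     = 0.123 / 0.223 = 0.55157… → 0.552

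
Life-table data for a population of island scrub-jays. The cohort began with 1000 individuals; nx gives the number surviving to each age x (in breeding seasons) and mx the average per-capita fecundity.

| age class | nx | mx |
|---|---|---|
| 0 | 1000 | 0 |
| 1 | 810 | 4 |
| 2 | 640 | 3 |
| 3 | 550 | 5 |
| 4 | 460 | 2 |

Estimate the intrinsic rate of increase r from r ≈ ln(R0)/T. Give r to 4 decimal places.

1.0117

lx = nx/n0 = nx/1000: 1, 0.81, 0.64, 0.55, 0.46
R0 = Σ lx·mx = 0 + 3.24 + 1.92 + 2.75 + 0.92 = 8.83
Σ x·lx·mx = 19.01; T = 19.01/8.83 = 2.15289…
r ≈ ln(R0)/T = ln(8.83)/2.15289… = 1.011736… → 1.0117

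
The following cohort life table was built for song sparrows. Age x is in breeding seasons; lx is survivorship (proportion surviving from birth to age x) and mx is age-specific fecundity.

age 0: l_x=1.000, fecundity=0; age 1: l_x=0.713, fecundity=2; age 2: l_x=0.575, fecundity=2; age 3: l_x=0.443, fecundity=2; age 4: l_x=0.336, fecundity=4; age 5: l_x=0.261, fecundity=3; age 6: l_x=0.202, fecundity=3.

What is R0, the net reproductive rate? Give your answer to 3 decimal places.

6.195

lx·mx by age: 0, 1.426, 1.15, 0.886, 1.344, 0.783, 0.606
R0 = Σ lx·mx = 6.195 → 6.195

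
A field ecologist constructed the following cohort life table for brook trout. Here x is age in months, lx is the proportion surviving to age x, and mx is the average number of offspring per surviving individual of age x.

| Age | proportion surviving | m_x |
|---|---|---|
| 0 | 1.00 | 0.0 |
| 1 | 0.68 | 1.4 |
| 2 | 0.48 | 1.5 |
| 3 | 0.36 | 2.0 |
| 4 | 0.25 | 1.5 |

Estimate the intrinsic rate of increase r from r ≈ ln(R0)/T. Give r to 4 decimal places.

R0 = Σ lx·mx = 0 + 0.952 + 0.72 + 0.72 + 0.375 = 2.767
Σ x·lx·mx = 6.052; T = 6.052/2.767 = 2.18721…
r ≈ ln(R0)/T = ln(2.767)/2.18721… = 0.465326… → 0.4653

0.4653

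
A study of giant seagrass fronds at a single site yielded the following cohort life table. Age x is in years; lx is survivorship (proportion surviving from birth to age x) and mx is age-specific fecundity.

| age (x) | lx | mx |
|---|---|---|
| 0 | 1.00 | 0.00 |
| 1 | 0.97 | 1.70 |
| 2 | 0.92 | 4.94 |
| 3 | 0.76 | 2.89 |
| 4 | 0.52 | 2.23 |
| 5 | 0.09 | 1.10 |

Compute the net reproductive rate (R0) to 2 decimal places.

9.65

lx·mx by age: 0, 1.649, 4.5448, 2.1964, 1.1596, 0.099
R0 = Σ lx·mx = 9.6488 → 9.65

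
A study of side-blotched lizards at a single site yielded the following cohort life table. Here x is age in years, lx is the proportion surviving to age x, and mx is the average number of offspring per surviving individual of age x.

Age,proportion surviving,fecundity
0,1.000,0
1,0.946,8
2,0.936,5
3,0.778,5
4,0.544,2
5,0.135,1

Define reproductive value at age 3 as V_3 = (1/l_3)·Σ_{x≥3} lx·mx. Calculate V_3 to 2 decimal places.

6.57

lx·mx for x ≥ 3: 3.89, 1.088, 0.135 → sum = 5.113
V_3 = 5.113 / l_3 = 5.113 / 0.778 = 6.571979… → 6.57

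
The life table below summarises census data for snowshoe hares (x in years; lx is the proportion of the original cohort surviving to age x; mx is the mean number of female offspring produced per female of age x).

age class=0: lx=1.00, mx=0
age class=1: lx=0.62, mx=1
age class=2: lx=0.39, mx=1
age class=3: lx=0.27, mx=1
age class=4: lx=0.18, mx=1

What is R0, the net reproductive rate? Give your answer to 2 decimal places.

1.46

lx·mx by age: 0, 0.62, 0.39, 0.27, 0.18
R0 = Σ lx·mx = 1.46 → 1.46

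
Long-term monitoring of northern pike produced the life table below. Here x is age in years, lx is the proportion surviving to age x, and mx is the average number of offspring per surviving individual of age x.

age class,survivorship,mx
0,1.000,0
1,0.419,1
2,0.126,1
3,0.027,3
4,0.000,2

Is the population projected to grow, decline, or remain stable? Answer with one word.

declining

R0 = Σ lx·mx = 0 + 0.419 + 0.126 + 0.081 + 0 = 0.626
R0 < 1, so the population is declining.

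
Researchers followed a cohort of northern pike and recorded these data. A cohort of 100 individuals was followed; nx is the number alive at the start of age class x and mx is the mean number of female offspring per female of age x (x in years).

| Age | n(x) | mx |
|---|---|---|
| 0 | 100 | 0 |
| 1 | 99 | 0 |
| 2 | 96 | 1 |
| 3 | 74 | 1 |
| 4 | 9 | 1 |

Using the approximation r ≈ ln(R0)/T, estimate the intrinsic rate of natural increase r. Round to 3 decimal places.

0.232

lx = nx/n0 = nx/100: 1, 0.99, 0.96, 0.74, 0.09
R0 = Σ lx·mx = 0 + 0 + 0.96 + 0.74 + 0.09 = 1.79
Σ x·lx·mx = 4.5; T = 4.5/1.79 = 2.51397…
r ≈ ln(R0)/T = ln(1.79)/2.51397… = 0.23159… → 0.232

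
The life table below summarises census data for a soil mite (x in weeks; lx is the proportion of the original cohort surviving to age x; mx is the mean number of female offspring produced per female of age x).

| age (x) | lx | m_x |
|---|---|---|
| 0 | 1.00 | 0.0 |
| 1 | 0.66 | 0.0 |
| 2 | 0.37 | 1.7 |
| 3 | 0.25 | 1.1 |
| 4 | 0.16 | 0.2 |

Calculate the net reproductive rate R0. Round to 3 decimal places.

0.936

lx·mx by age: 0, 0, 0.629, 0.275, 0.032
R0 = Σ lx·mx = 0.936 → 0.936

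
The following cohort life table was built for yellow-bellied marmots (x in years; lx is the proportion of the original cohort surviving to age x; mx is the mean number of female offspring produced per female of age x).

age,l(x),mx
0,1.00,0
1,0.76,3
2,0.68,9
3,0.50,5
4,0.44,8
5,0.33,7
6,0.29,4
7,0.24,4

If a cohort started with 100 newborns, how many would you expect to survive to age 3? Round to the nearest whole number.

50

Expected survivors = N0 · l_3 = 100 × 0.50 = 50 → 50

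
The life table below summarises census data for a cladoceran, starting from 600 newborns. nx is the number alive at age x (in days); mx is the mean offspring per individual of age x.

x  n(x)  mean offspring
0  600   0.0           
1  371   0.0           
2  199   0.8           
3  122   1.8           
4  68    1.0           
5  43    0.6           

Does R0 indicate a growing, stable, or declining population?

declining

lx = nx/n0 = nx/600: 1, 0.61833…, 0.33167…, 0.20333…, 0.11333…, 0.07167…
R0 = Σ lx·mx = 0 + 0 + 0.265333… + 0.366… + 0.113333… + 0.043… = 0.787667…
R0 < 1, so the population is declining.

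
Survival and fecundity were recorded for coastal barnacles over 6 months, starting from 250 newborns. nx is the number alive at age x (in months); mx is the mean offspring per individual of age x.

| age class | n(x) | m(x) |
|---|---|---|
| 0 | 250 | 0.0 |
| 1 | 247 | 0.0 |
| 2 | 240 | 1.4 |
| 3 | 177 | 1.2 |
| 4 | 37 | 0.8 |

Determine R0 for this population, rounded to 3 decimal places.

lx = nx/n0 = nx/250: 1, 0.988, 0.96, 0.708, 0.148
lx·mx by age: 0, 0, 1.344, 0.8496, 0.1184
R0 = Σ lx·mx = 2.312 → 2.312

2.312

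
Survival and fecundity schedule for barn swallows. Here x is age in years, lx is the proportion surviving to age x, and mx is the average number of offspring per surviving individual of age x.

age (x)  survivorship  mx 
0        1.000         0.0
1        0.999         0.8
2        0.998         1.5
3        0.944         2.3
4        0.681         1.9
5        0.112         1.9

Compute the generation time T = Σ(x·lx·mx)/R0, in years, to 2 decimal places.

lx·mx: 0, 0.7992, 1.497, 2.1712, 1.2939, 0.2128 → R0 = 5.9741
x·lx·mx: 0, 0.7992, 2.994, 6.5136, 5.1756, 1.064 → Σ = 16.5464
T = 16.5464 / 5.9741 = 2.769689… → 2.77

2.77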